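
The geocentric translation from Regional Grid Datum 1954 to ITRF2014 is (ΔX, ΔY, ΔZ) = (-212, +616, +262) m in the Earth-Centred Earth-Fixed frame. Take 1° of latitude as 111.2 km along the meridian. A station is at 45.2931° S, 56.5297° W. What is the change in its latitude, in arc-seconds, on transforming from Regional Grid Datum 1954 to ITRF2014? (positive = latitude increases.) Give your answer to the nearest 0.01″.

sin φ = -0.710715, cos φ = 0.703480, sin λ = -0.834172, cos λ = 0.551505.
North component: ΔN = −sin φ cos λ·ΔX − sin φ sin λ·ΔY + cos φ·ΔZ = −(-0.710715)(0.551505)(-212) − (-0.710715)(-0.834172)(616) + (0.703480)(262) = -263.98 m.
1° of latitude spans 111200 m, so Δφ = -263.98 / 111200 × 3600 = -8.546″.

Δφ = -8.55″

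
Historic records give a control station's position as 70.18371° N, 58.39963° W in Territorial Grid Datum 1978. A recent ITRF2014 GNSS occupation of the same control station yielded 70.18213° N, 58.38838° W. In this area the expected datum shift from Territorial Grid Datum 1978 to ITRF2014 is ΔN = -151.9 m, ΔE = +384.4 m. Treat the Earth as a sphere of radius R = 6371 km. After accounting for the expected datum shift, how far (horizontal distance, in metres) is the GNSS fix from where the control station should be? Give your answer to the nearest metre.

46 m

Observed coordinate differences: Δφ = -0.00158°, Δλ = +0.01125°.
Converting to metres (1° lat = 111195 m, cos φ = 0.339005): observed ΔN = -175.7 m, observed ΔE = 424.1 m.
Subtracting the expected shift leaves a residual of -175.7 − (-151.9) = -23.8 m north and 424.1 − (384.4) = 39.7 m east.
Residual distance = √((-23.8)² + 39.7²) = 46.3 m.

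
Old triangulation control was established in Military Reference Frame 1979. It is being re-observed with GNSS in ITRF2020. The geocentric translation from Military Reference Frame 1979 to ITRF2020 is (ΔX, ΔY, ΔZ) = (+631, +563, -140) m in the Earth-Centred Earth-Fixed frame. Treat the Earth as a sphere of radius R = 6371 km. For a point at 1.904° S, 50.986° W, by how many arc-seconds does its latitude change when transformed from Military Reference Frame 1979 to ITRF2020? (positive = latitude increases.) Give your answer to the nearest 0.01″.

Δφ = -4.57″

sin φ = -0.033225, cos φ = 0.999448, sin λ = -0.776992, cos λ = 0.629510.
North component: ΔN = −sin φ cos λ·ΔX − sin φ sin λ·ΔY + cos φ·ΔZ = −(-0.033225)(0.629510)(631) − (-0.033225)(-0.776992)(563) + (0.999448)(-140) = -141.26 m.
1° of latitude spans πR/180 = 111195 m, so Δφ = -141.26 / 111195 × 3600 = -4.573″.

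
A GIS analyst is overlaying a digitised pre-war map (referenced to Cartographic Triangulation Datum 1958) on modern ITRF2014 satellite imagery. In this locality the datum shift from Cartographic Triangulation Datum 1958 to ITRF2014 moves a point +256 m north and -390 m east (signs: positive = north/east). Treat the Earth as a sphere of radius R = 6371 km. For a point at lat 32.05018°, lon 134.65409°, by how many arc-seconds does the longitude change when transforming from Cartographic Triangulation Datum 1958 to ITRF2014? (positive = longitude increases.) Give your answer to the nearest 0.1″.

Δλ = -14.9″

At latitude 32.05018°, cos φ = 0.847584.
One radian of longitude at latitude φ spans R cos φ, so Δλ = ΔE / (R cos φ) = -390.0 / (6371000 × 0.847584) = -7.2223e-05 rad = -14.897″.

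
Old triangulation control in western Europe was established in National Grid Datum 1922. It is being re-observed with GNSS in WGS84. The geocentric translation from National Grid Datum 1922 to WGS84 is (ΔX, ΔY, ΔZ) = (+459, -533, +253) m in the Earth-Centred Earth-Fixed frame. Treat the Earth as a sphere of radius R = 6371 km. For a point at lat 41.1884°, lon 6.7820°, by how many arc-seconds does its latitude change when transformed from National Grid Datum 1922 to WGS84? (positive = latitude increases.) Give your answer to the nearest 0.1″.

sin φ = 0.658537, cos φ = 0.752548, sin λ = 0.118092, cos λ = 0.993003.
North component: ΔN = −sin φ cos λ·ΔX − sin φ sin λ·ΔY + cos φ·ΔZ = −(0.658537)(0.993003)(459) − (0.658537)(0.118092)(-533) + (0.752548)(253) = -68.31 m.
1° of latitude spans πR/180 = 111195 m, so Δφ = -68.31 / 111195 × 3600 = -2.212″.

Δφ = -2.2″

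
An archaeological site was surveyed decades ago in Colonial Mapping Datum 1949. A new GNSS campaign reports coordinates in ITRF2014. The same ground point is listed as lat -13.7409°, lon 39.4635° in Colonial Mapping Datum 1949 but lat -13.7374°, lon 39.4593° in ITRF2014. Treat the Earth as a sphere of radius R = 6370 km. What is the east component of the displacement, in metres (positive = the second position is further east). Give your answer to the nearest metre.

Δφ = -13.7374° − -13.7409° = +0.0035°; Δλ = 39.4593° − 39.4635° = -0.0042°.
1° along a meridian = πR/180 = 111177 m.
ΔN = Δφ × 111177 = 389.1 m; ΔE = Δλ × 111177 × cos(-13.7409°) = -0.0042 × 111177 × 0.971380 = -453.6 m.

ΔE = -454 m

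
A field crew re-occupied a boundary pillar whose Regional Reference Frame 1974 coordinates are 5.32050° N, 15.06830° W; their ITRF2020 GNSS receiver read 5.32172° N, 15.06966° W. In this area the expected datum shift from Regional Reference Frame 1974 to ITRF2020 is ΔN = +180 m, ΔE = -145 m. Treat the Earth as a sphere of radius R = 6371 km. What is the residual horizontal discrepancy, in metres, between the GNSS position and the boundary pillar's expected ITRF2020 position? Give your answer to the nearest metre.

45 m

Observed coordinate differences: Δφ = +0.00122°, Δλ = -0.00136°.
Converting to metres (1° lat = 111195 m, cos φ = 0.995692): observed ΔN = 135.7 m, observed ΔE = -150.6 m.
Subtracting the expected shift leaves a residual of 135.7 − (180) = -44.3 m north and -150.6 − (-145) = -5.6 m east.
Residual distance = √((-44.3)² + (-5.6)²) = 44.7 m.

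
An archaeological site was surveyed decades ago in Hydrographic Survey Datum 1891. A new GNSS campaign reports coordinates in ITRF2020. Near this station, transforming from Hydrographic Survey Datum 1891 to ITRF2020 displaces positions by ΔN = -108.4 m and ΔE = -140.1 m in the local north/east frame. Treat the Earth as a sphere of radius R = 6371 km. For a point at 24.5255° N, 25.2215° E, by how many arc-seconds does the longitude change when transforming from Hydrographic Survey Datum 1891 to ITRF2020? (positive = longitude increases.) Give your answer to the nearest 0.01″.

Δλ = -4.99″

At latitude 24.5255°, cos φ = 0.909777.
One radian of longitude at latitude φ spans R cos φ, so Δλ = ΔE / (R cos φ) = -140.1 / (6371000 × 0.909777) = -2.4171e-05 rad = -4.986″.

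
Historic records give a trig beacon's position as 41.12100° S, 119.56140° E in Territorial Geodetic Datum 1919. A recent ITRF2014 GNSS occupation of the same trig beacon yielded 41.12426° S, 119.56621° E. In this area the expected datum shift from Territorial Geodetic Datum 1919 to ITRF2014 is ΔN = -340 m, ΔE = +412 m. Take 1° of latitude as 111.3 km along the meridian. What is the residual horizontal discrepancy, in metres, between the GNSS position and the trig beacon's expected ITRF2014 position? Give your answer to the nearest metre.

Observed coordinate differences: Δφ = -0.00326°, Δλ = +0.00481°.
Converting to metres (1° lat = 111300 m, cos φ = 0.753322): observed ΔN = -362.8 m, observed ΔE = 403.3 m.
Subtracting the expected shift leaves a residual of -362.8 − (-340) = -22.8 m north and 403.3 − (412) = -8.7 m east.
Residual distance = √((-22.8)² + (-8.7)²) = 24.4 m.

24 m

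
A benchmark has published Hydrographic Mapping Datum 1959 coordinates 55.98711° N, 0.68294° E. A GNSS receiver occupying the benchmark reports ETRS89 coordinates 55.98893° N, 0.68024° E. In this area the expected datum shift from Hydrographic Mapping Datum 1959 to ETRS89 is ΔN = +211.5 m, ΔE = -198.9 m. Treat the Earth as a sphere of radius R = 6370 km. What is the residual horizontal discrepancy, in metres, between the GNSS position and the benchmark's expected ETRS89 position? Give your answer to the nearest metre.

32 m

Observed coordinate differences: Δφ = +0.00182°, Δλ = -0.00270°.
Converting to metres (1° lat = 111177 m, cos φ = 0.559379): observed ΔN = 202.3 m, observed ΔE = -167.9 m.
Subtracting the expected shift leaves a residual of 202.3 − (211.5) = -9.2 m north and -167.9 − (-198.9) = 31.0 m east.
Residual distance = √((-9.2)² + 31.0²) = 32.3 m.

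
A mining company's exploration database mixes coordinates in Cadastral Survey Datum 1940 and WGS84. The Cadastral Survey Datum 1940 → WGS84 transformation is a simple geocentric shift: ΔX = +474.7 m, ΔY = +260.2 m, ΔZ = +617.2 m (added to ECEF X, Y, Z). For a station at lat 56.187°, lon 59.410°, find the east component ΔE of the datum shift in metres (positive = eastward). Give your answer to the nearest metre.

ΔE = -276 m

The local east axis at (φ, λ) is (−sin λ, cos λ, 0), so ΔE = −sin(59.410°)·474.7 + cos(59.410°)·260.2 = -276.22 m.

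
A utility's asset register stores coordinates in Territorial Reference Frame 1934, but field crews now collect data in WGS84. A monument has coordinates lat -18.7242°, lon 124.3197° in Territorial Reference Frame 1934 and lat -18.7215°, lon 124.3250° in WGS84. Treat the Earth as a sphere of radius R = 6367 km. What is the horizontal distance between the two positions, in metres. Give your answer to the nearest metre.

633 m

Δφ = -18.7215° − -18.7242° = +0.0027°; Δλ = 124.3250° − 124.3197° = +0.0053°.
1° along a meridian = πR/180 = 111125 m.
ΔN = Δφ × 111125 = 300.0 m; ΔE = Δλ × 111125 × cos(-18.7242°) = +0.0053 × 111125 × 0.947075 = 557.8 m.
Distance = √(ΔE² + ΔN²) = √(557.8² + 300.0²) = 633.4 m.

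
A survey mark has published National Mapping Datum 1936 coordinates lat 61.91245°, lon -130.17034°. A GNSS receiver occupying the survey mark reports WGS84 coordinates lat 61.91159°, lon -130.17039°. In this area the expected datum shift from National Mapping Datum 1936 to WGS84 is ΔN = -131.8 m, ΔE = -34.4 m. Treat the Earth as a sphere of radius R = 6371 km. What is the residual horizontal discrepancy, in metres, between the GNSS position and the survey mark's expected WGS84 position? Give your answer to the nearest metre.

48 m

Observed coordinate differences: Δφ = -0.00086°, Δλ = -0.00005°.
Converting to metres (1° lat = 111195 m, cos φ = 0.470820): observed ΔN = -95.6 m, observed ΔE = -2.6 m.
Subtracting the expected shift leaves a residual of -95.6 − (-131.8) = 36.2 m north and -2.6 − (-34.4) = 31.8 m east.
Residual distance = √(36.2² + 31.8²) = 48.2 m.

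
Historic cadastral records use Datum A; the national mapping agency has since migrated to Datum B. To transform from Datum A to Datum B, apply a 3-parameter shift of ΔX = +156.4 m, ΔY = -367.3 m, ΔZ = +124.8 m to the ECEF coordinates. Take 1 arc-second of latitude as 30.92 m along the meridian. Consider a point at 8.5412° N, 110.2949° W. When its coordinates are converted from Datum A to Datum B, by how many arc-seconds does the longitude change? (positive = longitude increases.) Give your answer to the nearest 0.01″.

Δλ = 8.96″

sin φ = 0.148521, cos φ = 0.988909, sin λ = -0.937920, cos λ = -0.346852.
East component: ΔE = −sin λ·ΔX + cos λ·ΔY = −(-0.937920)(156.4) + (-0.346852)(-367.3) = 274.09 m.
1° of latitude spans 3600 × 30.92 = 111312 m; at latitude φ, 1° of longitude spans that × cos φ = 110077.5 m, so Δλ = 274.09 / 110077.5 × 3600 = 8.964″.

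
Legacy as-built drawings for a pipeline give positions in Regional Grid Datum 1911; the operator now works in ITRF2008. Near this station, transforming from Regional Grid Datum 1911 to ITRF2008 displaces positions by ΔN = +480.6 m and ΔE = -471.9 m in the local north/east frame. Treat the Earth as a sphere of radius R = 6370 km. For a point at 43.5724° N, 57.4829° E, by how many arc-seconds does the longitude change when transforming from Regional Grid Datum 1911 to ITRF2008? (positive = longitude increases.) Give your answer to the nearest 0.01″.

At latitude 43.5724°, cos φ = 0.724504.
One radian of longitude at latitude φ spans R cos φ, so Δλ = ΔE / (R cos φ) = -471.9 / (6370000 × 0.724504) = -1.0225e-04 rad = -21.091″.

Δλ = -21.09″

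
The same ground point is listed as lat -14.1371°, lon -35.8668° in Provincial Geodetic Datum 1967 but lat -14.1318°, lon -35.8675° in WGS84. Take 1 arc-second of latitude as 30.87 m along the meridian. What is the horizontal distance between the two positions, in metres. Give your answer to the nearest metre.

594 m

Δφ = -14.1318° − -14.1371° = +0.0053°; Δλ = -35.8675° − -35.8668° = -0.0007°.
1° of latitude = 3600 × 30.87 = 111132 m.
ΔN = Δφ × 111132 = 589.0 m; ΔE = Δλ × 111132 × cos(-14.1371°) = -0.0007 × 111132 × 0.969714 = -75.4 m.
Distance = √(ΔE² + ΔN²) = √((-75.4)² + 589.0²) = 593.8 m.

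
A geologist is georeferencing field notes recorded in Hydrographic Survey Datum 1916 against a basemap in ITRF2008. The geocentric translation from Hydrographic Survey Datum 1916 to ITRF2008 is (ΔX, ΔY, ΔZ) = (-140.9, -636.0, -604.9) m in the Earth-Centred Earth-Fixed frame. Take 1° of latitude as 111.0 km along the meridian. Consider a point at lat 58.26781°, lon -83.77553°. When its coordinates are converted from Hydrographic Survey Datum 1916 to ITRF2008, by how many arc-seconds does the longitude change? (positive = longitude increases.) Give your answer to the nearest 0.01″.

Δλ = -12.89″

sin φ = 0.850516, cos φ = 0.525950, sin λ = -0.994105, cos λ = 0.108424.
East component: ΔE = −sin λ·ΔX + cos λ·ΔY = −(-0.994105)(-140.9) + (0.108424)(-636.0) = -209.03 m.
1° of latitude spans 111000 m; at latitude φ, 1° of longitude spans that × cos φ = 58380.4 m, so Δλ = -209.03 / 58380.4 × 3600 = -12.890″.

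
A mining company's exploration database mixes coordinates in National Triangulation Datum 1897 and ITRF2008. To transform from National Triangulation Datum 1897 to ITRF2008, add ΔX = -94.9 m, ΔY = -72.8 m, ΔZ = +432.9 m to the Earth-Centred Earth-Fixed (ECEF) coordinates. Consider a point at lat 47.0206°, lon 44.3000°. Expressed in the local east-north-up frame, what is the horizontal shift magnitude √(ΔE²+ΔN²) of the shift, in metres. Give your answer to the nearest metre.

The local east axis at (φ, λ) is (−sin λ, cos λ, 0), so ΔE = −sin(44.3000°)·(-94.9) + cos(44.3000°)·(-72.8) = 14.18 m.
The local north axis is (−sin φ cos λ, −sin φ sin λ, cos φ), giving ΔN = 49.690 + 37.198 + 295.123 = 382.01 m.
Horizontal magnitude = √(ΔE² + ΔN²) = √(14.18² + 382.01²) = 382.27 m.

382 m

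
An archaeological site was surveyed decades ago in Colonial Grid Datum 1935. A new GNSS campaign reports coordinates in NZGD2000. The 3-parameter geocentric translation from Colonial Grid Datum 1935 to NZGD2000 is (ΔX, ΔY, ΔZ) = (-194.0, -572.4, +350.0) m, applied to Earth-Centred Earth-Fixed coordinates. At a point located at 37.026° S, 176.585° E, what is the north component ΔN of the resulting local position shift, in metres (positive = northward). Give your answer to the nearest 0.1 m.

The local north axis is (−sin φ cos λ, −sin φ sin λ, cos φ), giving ΔN = 116.615 − 20.532 + 279.427 = 375.51 m.

ΔN = 375.5 m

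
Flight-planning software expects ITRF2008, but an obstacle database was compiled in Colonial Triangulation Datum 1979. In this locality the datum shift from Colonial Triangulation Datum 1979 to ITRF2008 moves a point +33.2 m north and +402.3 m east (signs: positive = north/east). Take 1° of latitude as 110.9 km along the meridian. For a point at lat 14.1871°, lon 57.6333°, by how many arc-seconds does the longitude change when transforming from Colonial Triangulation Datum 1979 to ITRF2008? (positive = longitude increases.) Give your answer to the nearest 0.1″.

At latitude 14.1871°, cos φ = 0.969501.
1° of longitude at this latitude = 110.9 × cos φ = 107.52 km, so Δλ = 402.3 / 107517.6 = 0.0037417° = 13.470″.

Δλ = 13.5″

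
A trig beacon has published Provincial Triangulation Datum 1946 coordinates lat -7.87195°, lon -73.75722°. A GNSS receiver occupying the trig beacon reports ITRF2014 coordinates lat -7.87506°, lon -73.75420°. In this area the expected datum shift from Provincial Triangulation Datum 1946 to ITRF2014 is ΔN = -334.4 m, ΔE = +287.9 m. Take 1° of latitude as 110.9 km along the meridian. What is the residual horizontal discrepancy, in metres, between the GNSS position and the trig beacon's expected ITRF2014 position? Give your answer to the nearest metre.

45 m

Observed coordinate differences: Δφ = -0.00311°, Δλ = +0.00302°.
Converting to metres (1° lat = 110900 m, cos φ = 0.990577): observed ΔN = -344.9 m, observed ΔE = 331.8 m.
Subtracting the expected shift leaves a residual of -344.9 − (-334.4) = -10.5 m north and 331.8 − (287.9) = 43.9 m east.
Residual distance = √((-10.5)² + 43.9²) = 45.1 m.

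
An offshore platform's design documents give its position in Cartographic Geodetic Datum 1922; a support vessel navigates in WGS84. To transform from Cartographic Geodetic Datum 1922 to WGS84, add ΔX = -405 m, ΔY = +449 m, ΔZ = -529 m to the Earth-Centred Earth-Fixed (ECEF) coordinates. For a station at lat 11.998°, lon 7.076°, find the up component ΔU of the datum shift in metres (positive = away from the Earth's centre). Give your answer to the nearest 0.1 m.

The local up (radial) axis is (cos φ cos λ, cos φ sin λ, sin φ), giving ΔU = -393.135 + 54.102 − 109.967 = -449.00 m.

ΔU = -449.0 m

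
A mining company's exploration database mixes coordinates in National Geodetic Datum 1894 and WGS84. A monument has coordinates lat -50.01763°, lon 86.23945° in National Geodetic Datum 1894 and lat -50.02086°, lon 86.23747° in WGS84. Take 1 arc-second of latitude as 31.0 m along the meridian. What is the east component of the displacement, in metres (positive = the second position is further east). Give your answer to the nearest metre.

ΔE = -142 m

Δφ = -50.02086° − -50.01763° = -0.00323°; Δλ = 86.23747° − 86.23945° = -0.00198°.
1° of latitude = 3600 × 31.00 = 111600 m.
ΔN = Δφ × 111600 = -360.5 m; ΔE = Δλ × 111600 × cos(-50.01763°) = -0.00198 × 111600 × 0.642552 = -142.0 m.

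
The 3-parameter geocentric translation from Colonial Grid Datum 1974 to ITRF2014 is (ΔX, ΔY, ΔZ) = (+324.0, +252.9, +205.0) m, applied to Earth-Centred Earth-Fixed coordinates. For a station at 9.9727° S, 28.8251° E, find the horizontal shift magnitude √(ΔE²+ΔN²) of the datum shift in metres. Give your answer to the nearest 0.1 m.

279.9 m

At φ = -9.9727°, λ = 28.8251°: sin φ = -0.173179, cos φ = 0.984890, sin λ = 0.482138, cos λ = 0.876096.
ΔE = −sin λ·ΔX + cos λ·ΔY = −(0.482138)·(324.0) + (0.876096)·(252.9) = 65.35 m.
ΔN = −sin φ cos λ·ΔX − sin φ sin λ·ΔY + cos φ·ΔZ = −(-0.173179)(0.876096)(324.0) − (-0.173179)(0.482138)(252.9) + (0.984890)(205.0) = 272.18 m.
Horizontal magnitude = √(ΔE² + ΔN²) = √(65.35² + 272.18²) = 279.91 m.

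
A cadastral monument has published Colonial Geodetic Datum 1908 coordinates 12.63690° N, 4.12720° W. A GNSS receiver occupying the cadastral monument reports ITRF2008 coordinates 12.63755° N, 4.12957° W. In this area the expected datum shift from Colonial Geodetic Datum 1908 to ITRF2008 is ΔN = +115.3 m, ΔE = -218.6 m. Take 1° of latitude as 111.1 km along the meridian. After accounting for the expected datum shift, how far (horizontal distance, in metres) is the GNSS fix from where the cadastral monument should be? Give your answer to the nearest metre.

Observed coordinate differences: Δφ = +0.00065°, Δλ = -0.00237°.
Converting to metres (1° lat = 111100 m, cos φ = 0.975776): observed ΔN = 72.2 m, observed ΔE = -256.9 m.
Subtracting the expected shift leaves a residual of 72.2 − (115.3) = -43.1 m north and -256.9 − (-218.6) = -38.3 m east.
Residual distance = √((-43.1)² + (-38.3)²) = 57.7 m.

58 m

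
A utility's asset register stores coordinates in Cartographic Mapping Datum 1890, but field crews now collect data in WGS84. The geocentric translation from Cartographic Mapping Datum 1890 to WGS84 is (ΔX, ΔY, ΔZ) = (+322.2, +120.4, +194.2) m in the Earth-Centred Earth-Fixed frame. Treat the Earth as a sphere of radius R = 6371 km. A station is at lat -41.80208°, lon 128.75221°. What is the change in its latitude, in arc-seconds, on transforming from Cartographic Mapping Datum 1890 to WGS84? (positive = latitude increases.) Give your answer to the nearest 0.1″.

sin φ = -0.666560, cos φ = 0.745452, sin λ = 0.779860, cos λ = -0.625954.
North component: ΔN = −sin φ cos λ·ΔX − sin φ sin λ·ΔY + cos φ·ΔZ = −(-0.666560)(-0.625954)(322.2) − (-0.666560)(0.779860)(120.4) + (0.745452)(194.2) = 72.92 m.
1° of latitude spans πR/180 = 111195 m, so Δφ = 72.92 / 111195 × 3600 = 2.361″.

Δφ = 2.4″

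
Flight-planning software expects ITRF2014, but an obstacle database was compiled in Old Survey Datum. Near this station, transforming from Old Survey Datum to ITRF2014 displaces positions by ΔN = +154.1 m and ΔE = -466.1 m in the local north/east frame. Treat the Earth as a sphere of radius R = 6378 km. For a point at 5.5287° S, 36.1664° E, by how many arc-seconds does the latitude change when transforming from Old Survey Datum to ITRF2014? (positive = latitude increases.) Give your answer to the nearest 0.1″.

Δφ = 5.0″

On a sphere of radius R, 1 rad of latitude = R, so Δφ = ΔN / R = 154.1 / 6378000 = 2.4161e-05 rad = 4.984″.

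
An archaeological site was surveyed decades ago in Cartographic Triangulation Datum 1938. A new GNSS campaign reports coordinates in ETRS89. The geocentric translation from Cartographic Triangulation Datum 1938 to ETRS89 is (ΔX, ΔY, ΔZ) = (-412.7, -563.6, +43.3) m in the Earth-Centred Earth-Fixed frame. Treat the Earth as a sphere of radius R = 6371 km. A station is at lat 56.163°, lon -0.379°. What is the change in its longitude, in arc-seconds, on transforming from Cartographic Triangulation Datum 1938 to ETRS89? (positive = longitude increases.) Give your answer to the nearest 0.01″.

sin φ = 0.830625, cos φ = 0.556832, sin λ = -0.006615, cos λ = 0.999978.
East component: ΔE = −sin λ·ΔX + cos λ·ΔY = −(-0.006615)(-412.7) + (0.999978)(-563.6) = -566.32 m.
1° of latitude spans πR/180 = 111195 m; at latitude φ, 1° of longitude spans that × cos φ = 61916.9 m, so Δλ = -566.32 / 61916.9 × 3600 = -32.927″.

Δλ = -32.93″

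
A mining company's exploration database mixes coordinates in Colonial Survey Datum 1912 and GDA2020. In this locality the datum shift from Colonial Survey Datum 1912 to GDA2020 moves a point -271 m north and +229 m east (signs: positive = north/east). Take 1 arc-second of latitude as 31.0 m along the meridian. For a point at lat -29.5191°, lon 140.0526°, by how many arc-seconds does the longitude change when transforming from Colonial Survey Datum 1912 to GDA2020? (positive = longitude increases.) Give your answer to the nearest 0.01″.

At latitude -29.5191°, cos φ = 0.870191.
1″ of longitude at this latitude = 31.00 × cos φ = 26.9759 m, so Δλ = 229.0 / 26.9759 = 8.489″.

Δλ = 8.49″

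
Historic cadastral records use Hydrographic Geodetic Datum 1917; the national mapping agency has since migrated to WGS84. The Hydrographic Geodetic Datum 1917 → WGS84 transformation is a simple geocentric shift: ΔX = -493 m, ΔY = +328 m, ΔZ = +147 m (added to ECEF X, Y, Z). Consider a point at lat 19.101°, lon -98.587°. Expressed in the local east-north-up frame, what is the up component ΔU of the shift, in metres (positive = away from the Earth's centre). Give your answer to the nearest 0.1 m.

At φ = 19.101°, λ = -98.587°: sin φ = 0.327234, cos φ = 0.944943, sin λ = -0.988790, cos λ = -0.149311.
ΔU = cos φ cos λ·ΔX + cos φ sin λ·ΔY + sin φ·ΔZ = (0.944943)(-0.149311)(-493) + (0.944943)(-0.988790)(328) + (0.327234)(147) = -188.81 m.

ΔU = -188.8 m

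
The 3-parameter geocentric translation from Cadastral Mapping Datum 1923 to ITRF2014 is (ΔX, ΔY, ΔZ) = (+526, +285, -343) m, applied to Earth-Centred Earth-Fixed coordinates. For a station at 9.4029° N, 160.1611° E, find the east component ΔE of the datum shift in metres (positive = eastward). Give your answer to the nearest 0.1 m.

ΔE = -446.6 m

At φ = 9.4029°, λ = 160.1611°: sin φ = 0.163376, cos φ = 0.986564, sin λ = 0.339377, cos λ = -0.940651.
ΔE = −sin λ·ΔX + cos λ·ΔY = −(0.339377)·(526) + (-0.940651)·(285) = -446.60 m.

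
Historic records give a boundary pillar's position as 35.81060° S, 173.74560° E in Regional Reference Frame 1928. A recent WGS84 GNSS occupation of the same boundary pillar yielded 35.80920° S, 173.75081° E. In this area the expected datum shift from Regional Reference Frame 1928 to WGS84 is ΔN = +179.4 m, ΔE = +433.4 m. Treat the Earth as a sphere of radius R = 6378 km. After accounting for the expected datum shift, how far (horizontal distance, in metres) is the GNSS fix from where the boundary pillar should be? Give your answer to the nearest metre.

44 m

Observed coordinate differences: Δφ = +0.00140°, Δλ = +0.00521°.
Converting to metres (1° lat = 111317 m, cos φ = 0.810956): observed ΔN = 155.8 m, observed ΔE = 470.3 m.
Subtracting the expected shift leaves a residual of 155.8 − (179.4) = -23.6 m north and 470.3 − (433.4) = 36.9 m east.
Residual distance = √((-23.6)² + 36.9²) = 43.8 m.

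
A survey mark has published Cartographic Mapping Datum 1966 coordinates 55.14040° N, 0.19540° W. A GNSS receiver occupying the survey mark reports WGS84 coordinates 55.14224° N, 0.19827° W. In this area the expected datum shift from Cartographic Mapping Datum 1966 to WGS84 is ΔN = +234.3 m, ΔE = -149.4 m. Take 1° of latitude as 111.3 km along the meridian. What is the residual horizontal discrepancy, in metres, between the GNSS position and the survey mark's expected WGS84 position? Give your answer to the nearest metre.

44 m

Observed coordinate differences: Δφ = +0.00184°, Δλ = -0.00287°.
Converting to metres (1° lat = 111300 m, cos φ = 0.571567): observed ΔN = 204.8 m, observed ΔE = -182.6 m.
Subtracting the expected shift leaves a residual of 204.8 − (234.3) = -29.5 m north and -182.6 − (-149.4) = -33.2 m east.
Residual distance = √((-29.5)² + (-33.2)²) = 44.4 m.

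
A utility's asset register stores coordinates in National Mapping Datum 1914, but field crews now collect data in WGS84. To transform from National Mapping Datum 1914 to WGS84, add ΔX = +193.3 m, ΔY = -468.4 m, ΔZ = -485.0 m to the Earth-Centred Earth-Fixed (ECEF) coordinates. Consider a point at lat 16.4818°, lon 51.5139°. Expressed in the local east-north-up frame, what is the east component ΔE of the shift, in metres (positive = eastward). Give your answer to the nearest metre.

The local east axis at (φ, λ) is (−sin λ, cos λ, 0), so ΔE = −sin(51.5139°)·193.3 + cos(51.5139°)·(-468.4) = -442.80 m.

ΔE = -443 m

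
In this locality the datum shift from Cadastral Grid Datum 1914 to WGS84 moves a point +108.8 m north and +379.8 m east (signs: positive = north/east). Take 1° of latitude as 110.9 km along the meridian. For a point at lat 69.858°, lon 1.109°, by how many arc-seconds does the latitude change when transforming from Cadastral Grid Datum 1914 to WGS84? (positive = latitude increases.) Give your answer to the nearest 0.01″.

Δφ = 3.53″

1° of latitude = 110.9 km, so Δφ = 108.8 / 110900 = 0.0009811° = 3.532″.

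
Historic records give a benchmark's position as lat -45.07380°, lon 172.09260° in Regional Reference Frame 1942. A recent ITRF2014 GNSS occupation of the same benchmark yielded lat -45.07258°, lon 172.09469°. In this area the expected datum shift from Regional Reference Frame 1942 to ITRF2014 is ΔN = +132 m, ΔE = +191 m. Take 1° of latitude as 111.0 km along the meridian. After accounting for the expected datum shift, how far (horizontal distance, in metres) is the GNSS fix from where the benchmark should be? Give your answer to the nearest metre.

27 m

Observed coordinate differences: Δφ = +0.00122°, Δλ = +0.00209°.
Converting to metres (1° lat = 111000 m, cos φ = 0.706195): observed ΔN = 135.4 m, observed ΔE = 163.8 m.
Subtracting the expected shift leaves a residual of 135.4 − (132) = 3.4 m north and 163.8 − (191) = -27.2 m east.
Residual distance = √(3.4² + (-27.2)²) = 27.4 m.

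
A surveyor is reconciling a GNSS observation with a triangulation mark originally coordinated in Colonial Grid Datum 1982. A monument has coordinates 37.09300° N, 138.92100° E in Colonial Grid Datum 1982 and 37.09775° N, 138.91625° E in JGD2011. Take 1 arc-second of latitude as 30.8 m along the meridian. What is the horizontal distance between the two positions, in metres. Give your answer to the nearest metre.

Δφ = 37.09775° − 37.09300° = +0.00475°; Δλ = 138.91625° − 138.92100° = -0.00475°.
1° of latitude = 3600 × 30.80 = 110880 m.
ΔN = Δφ × 110880 = 526.7 m; ΔE = Δλ × 110880 × cos(37.09300°) = -0.00475 × 110880 × 0.797658 = -420.1 m.
Distance = √(ΔE² + ΔN²) = √((-420.1)² + 526.7²) = 673.7 m.

674 m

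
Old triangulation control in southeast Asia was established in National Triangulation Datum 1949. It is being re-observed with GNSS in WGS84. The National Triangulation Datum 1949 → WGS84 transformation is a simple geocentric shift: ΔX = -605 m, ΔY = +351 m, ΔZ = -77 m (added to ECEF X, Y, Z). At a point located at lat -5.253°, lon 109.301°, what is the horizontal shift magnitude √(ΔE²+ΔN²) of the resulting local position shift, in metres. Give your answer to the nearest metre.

456 m

At φ = -5.253°, λ = 109.301°: sin φ = -0.091554, cos φ = 0.995800, sin λ = 0.943795, cos λ = -0.330531.
ΔE = −sin λ·ΔX + cos λ·ΔY = −(0.943795)·(-605) + (-0.330531)·(351) = 454.98 m.
ΔN = −sin φ cos λ·ΔX − sin φ sin λ·ΔY + cos φ·ΔZ = −(-0.091554)(-0.330531)(-605) − (-0.091554)(0.943795)(351) + (0.995800)(-77) = -28.04 m.
Horizontal magnitude = √(ΔE² + ΔN²) = √(454.98² + (-28.04)²) = 455.84 m.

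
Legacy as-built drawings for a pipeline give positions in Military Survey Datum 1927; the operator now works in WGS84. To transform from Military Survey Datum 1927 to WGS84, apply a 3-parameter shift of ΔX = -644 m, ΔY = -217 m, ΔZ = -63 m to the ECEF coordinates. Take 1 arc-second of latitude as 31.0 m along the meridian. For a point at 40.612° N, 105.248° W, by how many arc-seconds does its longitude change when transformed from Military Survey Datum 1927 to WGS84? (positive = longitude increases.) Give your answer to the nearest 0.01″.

Δλ = -23.98″

sin φ = 0.650933, cos φ = 0.759135, sin λ = -0.964797, cos λ = -0.262998.
East component: ΔE = −sin λ·ΔX + cos λ·ΔY = −(-0.964797)(-644) + (-0.262998)(-217) = -564.26 m.
1° of latitude spans 3600 × 31.00 = 111600 m; at latitude φ, 1° of longitude spans that × cos φ = 84719.5 m, so Δλ = -564.26 / 84719.5 × 3600 = -23.977″.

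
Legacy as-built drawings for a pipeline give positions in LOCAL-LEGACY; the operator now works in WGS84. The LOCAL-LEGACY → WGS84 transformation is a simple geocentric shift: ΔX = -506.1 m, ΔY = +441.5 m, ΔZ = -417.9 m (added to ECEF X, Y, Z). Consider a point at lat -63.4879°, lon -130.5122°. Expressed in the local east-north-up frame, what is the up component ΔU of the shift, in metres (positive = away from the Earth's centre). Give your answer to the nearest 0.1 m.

ΔU = 370.9 m

The local up (radial) axis is (cos φ cos λ, cos φ sin λ, sin φ), giving ΔU = 146.758 − 149.833 + 373.954 = 370.88 m.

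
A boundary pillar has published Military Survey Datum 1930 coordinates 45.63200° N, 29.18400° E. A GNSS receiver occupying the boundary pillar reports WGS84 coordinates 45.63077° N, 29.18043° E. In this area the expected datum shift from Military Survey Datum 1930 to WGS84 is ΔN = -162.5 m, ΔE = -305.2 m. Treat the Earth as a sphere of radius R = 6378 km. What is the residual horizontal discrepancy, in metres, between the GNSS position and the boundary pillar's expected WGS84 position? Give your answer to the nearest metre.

37 m

Observed coordinate differences: Δφ = -0.00123°, Δλ = -0.00357°.
Converting to metres (1° lat = 111317 m, cos φ = 0.699264): observed ΔN = -136.9 m, observed ΔE = -277.9 m.
Subtracting the expected shift leaves a residual of -136.9 − (-162.5) = 25.6 m north and -277.9 − (-305.2) = 27.3 m east.
Residual distance = √(25.6² + 27.3²) = 37.4 m.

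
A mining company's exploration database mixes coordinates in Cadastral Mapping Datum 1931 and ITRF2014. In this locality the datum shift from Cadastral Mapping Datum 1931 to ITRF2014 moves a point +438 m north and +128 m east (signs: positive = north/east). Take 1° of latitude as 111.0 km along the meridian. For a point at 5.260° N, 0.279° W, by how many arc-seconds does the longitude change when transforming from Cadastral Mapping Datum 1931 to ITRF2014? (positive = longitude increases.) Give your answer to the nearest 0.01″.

At latitude 5.260°, cos φ = 0.995789.
1° of longitude at this latitude = 111.0 × cos φ = 110.53 km, so Δλ = 128.0 / 110532.6 = 0.0011580° = 4.169″.

Δλ = 4.17″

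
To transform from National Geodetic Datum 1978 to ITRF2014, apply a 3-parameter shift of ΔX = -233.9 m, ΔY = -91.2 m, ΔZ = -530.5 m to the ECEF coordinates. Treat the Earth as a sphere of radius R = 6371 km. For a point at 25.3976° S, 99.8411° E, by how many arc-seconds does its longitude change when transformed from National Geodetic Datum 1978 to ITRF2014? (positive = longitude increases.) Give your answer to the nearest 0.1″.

sin φ = -0.428897, cos φ = 0.903353, sin λ = 0.985286, cos λ = -0.170916.
East component: ΔE = −sin λ·ΔX + cos λ·ΔY = −(0.985286)(-233.9) + (-0.170916)(-91.2) = 246.05 m.
1° of latitude spans πR/180 = 111195 m; at latitude φ, 1° of longitude spans that × cos φ = 100448.3 m, so Δλ = 246.05 / 100448.3 × 3600 = 8.818″.

Δλ = 8.8″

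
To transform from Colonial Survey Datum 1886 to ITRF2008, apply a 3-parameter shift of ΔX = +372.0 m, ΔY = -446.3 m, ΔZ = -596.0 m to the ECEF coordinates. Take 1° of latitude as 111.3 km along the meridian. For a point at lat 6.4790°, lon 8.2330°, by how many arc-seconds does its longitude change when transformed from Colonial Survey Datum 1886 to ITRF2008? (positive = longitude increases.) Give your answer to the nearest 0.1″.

Δλ = -16.1″

sin φ = 0.112839, cos φ = 0.993613, sin λ = 0.143199, cos λ = 0.989694.
East component: ΔE = −sin λ·ΔX + cos λ·ΔY = −(0.143199)(372.0) + (0.989694)(-446.3) = -494.97 m.
1° of latitude spans 111300 m; at latitude φ, 1° of longitude spans that × cos φ = 110589.2 m, so Δλ = -494.97 / 110589.2 × 3600 = -16.113″.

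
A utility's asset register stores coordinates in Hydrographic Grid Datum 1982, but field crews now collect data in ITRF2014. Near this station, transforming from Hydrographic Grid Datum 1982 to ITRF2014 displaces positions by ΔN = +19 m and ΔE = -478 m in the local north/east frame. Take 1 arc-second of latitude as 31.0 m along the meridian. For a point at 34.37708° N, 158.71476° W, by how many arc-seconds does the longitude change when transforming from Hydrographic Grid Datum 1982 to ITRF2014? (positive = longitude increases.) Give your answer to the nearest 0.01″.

Δλ = -18.68″

At latitude 34.37708°, cos φ = 0.825339.
1″ of longitude at this latitude = 31.00 × cos φ = 25.5855 m, so Δλ = -478.0 / 25.5855 = -18.682″.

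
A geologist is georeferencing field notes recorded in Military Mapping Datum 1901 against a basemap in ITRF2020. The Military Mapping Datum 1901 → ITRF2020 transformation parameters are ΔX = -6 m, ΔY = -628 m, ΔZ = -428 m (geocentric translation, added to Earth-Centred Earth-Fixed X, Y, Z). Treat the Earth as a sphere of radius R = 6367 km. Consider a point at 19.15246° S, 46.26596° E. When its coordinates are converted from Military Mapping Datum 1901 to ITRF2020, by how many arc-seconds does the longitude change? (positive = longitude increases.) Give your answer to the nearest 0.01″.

Δλ = -14.74″

sin φ = -0.328083, cos φ = 0.944649, sin λ = 0.722557, cos λ = 0.691312.
East component: ΔE = −sin λ·ΔX + cos λ·ΔY = −(0.722557)(-6) + (0.691312)(-628) = -429.81 m.
1° of latitude spans πR/180 = 111125 m; at latitude φ, 1° of longitude spans that × cos φ = 104974.2 m, so Δλ = -429.81 / 104974.2 × 3600 = -14.740″.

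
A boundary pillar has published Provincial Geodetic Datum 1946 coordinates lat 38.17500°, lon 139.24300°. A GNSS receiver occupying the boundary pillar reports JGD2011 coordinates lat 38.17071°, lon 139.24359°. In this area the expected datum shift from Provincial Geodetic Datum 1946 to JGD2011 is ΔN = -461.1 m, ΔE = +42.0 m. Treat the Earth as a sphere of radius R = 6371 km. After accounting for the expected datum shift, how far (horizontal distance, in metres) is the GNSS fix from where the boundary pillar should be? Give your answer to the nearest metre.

Observed coordinate differences: Δφ = -0.00429°, Δλ = +0.00059°.
Converting to metres (1° lat = 111195 m, cos φ = 0.786127): observed ΔN = -477.0 m, observed ΔE = 51.6 m.
Subtracting the expected shift leaves a residual of -477.0 − (-461.1) = -15.9 m north and 51.6 − (42.0) = 9.6 m east.
Residual distance = √((-15.9)² + 9.6²) = 18.6 m.

19 m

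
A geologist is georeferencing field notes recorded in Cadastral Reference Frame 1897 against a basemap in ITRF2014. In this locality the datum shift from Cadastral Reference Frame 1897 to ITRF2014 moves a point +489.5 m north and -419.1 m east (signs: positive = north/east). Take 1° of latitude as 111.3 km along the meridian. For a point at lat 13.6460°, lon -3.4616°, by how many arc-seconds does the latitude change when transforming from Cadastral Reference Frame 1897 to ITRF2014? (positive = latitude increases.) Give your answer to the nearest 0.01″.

1° of latitude = 111.3 km, so Δφ = 489.5 / 111300 = 0.0043980° = 15.833″.

Δφ = 15.83″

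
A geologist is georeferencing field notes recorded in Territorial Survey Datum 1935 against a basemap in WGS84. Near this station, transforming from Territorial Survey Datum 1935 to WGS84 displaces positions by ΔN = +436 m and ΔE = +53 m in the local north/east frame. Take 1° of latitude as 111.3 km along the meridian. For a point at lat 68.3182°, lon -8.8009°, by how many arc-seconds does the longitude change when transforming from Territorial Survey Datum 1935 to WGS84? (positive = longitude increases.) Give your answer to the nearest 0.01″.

Δλ = 4.64″

At latitude 68.3182°, cos φ = 0.369452.
1° of longitude at this latitude = 111.3 × cos φ = 41.12 km, so Δλ = 53.0 / 41120.0 = 0.0012889° = 4.640″.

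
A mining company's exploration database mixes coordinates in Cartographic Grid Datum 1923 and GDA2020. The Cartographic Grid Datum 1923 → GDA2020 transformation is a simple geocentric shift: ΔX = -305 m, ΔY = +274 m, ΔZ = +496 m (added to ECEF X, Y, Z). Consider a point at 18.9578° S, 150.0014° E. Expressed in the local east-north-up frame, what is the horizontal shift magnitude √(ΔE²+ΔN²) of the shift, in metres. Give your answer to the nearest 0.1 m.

At φ = -18.9578°, λ = 150.0014°: sin φ = -0.324872, cos φ = 0.945758, sin λ = 0.499979, cos λ = -0.866038.
ΔE = −sin λ·ΔX + cos λ·ΔY = −(0.499979)·(-305) + (-0.866038)·(274) = -84.80 m.
ΔN = −sin φ cos λ·ΔX − sin φ sin λ·ΔY + cos φ·ΔZ = −(-0.324872)(-0.866038)(-305) − (-0.324872)(0.499979)(274) + (0.945758)(496) = 599.41 m.
Horizontal magnitude = √(ΔE² + ΔN²) = √((-84.80)² + 599.41²) = 605.38 m.

605.4 m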